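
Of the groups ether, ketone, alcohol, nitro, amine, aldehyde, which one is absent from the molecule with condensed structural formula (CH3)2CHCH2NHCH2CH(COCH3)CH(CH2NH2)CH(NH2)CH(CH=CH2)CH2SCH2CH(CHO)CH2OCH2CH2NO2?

ether: present (CH2OCH2 — C–O–C with sp³ carbons on both sides and no adjacent C=O → ether).
nitro: present (CH2NO2 — –NO2 on carbon → nitro group).
ketone: present (CH(COCH3) — pendant –COCH3: carbonyl C bonded to two carbons → ketone).
aldehyde: present (CH(CHO) — pendant –CHO: carbonyl C bonded to C and H → aldehyde).
amine: present (CH2NHCH2 — C–N–C with sp³ carbons and no adjacent C=O → amine (secondary)).
alcohol: no segment matches this pattern.

alcohol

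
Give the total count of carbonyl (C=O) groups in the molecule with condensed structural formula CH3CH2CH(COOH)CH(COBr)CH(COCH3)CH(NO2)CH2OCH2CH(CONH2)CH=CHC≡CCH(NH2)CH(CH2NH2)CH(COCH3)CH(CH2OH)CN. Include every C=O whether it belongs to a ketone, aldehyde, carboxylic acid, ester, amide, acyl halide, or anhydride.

CH(COOH): carboxylic acid, 1 C=O (running total 1).
CH(COBr): acyl halide, 1 C=O (running total 2).
CH(COCH3): ketone, 1 C=O (running total 3).
CH(CONH2): amide, 1 C=O (running total 4).
CH(COCH3): ketone, 1 C=O (running total 5).

5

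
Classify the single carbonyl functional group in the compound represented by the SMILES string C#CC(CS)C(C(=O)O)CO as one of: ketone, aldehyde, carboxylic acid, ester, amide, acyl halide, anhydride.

carboxylic acid

The carbonyl is in the CH(COOH) segment: pendant –COOH: carbonyl C bonded to C and –OH → carboxylic acid.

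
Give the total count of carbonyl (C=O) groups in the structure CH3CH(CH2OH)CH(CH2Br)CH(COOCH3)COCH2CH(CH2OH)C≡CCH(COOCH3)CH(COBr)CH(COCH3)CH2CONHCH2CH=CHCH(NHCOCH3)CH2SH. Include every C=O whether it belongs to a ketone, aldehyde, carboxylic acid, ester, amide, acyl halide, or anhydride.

7

CH(COOCH3): ester, 1 C=O (running total 1).
CO: ketone, 1 C=O (running total 2).
CH(COOCH3): ester, 1 C=O (running total 3).
CH(COBr): acyl halide, 1 C=O (running total 4).
CH(COCH3): ketone, 1 C=O (running total 5).
CH2CONHCH2: amide, 1 C=O (running total 6).
CH(NHCOCH3): amide, 1 C=O (running total 7).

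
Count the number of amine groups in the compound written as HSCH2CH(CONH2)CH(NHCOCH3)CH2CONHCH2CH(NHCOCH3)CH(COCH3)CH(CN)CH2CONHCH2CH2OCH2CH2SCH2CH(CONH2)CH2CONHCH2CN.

0

Working along the chain:
  HSCH2: –SH on an sp³ carbon → thiol.
  CH(CONH2): pendant –CONH2: carbonyl C bonded to C and N → amide.
  CH(NHCOCH3): pendant –NHC(=O)CH3: N bonded to a carbonyl → amide (not amine).
  CH2CONHCH2: –C(=O)–N– linkage → amide (the N is not an amine).
  CH(NHCOCH3): pendant –NHC(=O)CH3: N bonded to a carbonyl → amide (not amine).
  CH(COCH3): pendant –COCH3: carbonyl C bonded to two carbons → ketone.
  CH(CN): pendant –C≡N: nitrile.
  CH2CONHCH2: –C(=O)–N– linkage → amide (the N is not an amine).
  CH2OCH2: C–O–C with sp³ carbons on both sides and no adjacent C=O → ether.
  CH2SCH2: C–S–C linkage → sulfide (thioether).
  CH(CONH2): pendant –CONH2: carbonyl C bonded to C and N → amide.
  CH2CONHCH2: –C(=O)–N– linkage → amide (the N is not an amine).
  CN: –C≡N: carbon triple-bonded to nitrogen → nitrile.
No segment is a amine: CH(CONH2) is amide, not amine; CH(NHCOCH3) is amide, not amine; CH2CONHCH2 is amide, not amine. → 0.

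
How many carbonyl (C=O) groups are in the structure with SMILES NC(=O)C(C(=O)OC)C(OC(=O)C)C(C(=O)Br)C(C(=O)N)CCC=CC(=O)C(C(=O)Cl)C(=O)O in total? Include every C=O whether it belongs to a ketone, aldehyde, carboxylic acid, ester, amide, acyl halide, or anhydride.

8

H2NCO: amide, 1 C=O (running total 1).
CH(COOCH3): ester, 1 C=O (running total 2).
CH(OCOCH3): ester, 1 C=O (running total 3).
CH(COBr): acyl halide, 1 C=O (running total 4).
CH(CONH2): amide, 1 C=O (running total 5).
CO: ketone, 1 C=O (running total 6).
CH(COCl): acyl halide, 1 C=O (running total 7).
COOH: carboxylic acid, 1 C=O (running total 8).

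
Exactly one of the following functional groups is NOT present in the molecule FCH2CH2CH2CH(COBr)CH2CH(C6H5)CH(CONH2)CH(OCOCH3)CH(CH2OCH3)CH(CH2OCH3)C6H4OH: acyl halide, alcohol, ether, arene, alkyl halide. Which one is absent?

arene: present (CH(C6H5) — pendant –C6H5: benzene ring → arene).
acyl halide: present (CH(COBr) — pendant –C(=O)X: carbonyl C bonded to C and halogen → acyl halide).
alkyl halide: present (FCH2 — halogen on an sp³ carbon → alkyl halide).
ether: present (CH(CH2OCH3) — pendant –CH2OCH3: C–O–C linkage → ether).
alcohol: absent. In C6H4OH, the –OH is on an aromatic ring carbon; that is a phenol, not an alcohol.

alcohol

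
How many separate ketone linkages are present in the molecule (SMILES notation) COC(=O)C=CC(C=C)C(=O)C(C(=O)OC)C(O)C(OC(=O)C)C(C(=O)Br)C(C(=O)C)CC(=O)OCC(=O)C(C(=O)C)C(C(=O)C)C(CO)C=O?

Taking each segment in turn:
  CH3OOC: CH3O–C(=O)–: carbonyl C bonded to C and to –OCH3 → ester (not ketone + ether).
  CH=CH: C=C double bond → alkene.
  CH(CH=CH2): pendant –CH=CH2: C=C double bond → alkene.
  CO: –C(=O)– with carbon on both sides → ketone.
  CH(COOCH3): pendant –COOCH3: carbonyl C bonded to C and –OCH3 → ester.
  CH(OH): –OH on an sp³ carbon → alcohol (secondary).
  CH(OCOCH3): pendant –OC(=O)CH3: an acyloxy group → ester.
  CH(COBr): pendant –C(=O)X: carbonyl C bonded to C and halogen → acyl halide.
  CH(COCH3): pendant –COCH3: carbonyl C bonded to two carbons → ketone.
  CH2COOCH2: –C(=O)–O–C with C on the carbonyl side → ester.
  CO: –C(=O)– with carbon on both sides → ketone.
  CH(COCH3): pendant –COCH3: carbonyl C bonded to two carbons → ketone.
  CH(COCH3): pendant –COCH3: carbonyl C bonded to two carbons → ketone.
  CH(CH2OH): pendant –CH2OH on an sp³ backbone C → alcohol.
  CHO: terminal –CHO: carbonyl C bonded to H and C → aldehyde.
Ketone appears at: CO, CH(COCH3), CO, CH(COCH3), CH(COCH3) → 5.

5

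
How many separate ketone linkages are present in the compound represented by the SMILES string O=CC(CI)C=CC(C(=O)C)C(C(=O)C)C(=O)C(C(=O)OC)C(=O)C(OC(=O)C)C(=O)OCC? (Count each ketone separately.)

terminal –CHO: carbonyl C bonded to H and C → aldehyde.
pendant –CH2X: halogen on sp³ carbon → alkyl halide.
C=C double bond → alkene.
pendant –COCH3: carbonyl C bonded to two carbons → ketone.
pendant –COCH3: carbonyl C bonded to two carbons → ketone.
–C(=O)– with carbon on both sides → ketone.
pendant –COOCH3: carbonyl C bonded to C and –OCH3 → ester.
–C(=O)– with carbon on both sides → ketone.
pendant –OC(=O)CH3: an acyloxy group → ester.
–C(=O)OCH2CH3: carbonyl C bonded to C and to –OEt → ester.
Ketone appears at: CH(COCH3), CH(COCH3), CO, CO → 4.

4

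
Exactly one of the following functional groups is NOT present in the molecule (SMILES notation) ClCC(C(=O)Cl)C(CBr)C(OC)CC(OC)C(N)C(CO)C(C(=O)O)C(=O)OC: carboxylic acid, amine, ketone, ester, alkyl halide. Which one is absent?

ketone

alkyl halide: present (ClCH2 — halogen on an sp³ carbon → alkyl halide).
amine: present (CH(NH2) — –NH2 on an sp³ carbon with no adjacent C=O → amine).
ester: present (COOCH3 — –C(=O)OCH3: carbonyl C bonded to C and to –OCH3 → ester (not ketone + ether)).
carboxylic acid: present (CH(COOH) — pendant –COOH: carbonyl C bonded to C and –OH → carboxylic acid).
ketone: absent. In COOCH3, the C=O is bonded to an –O–C group, which defines an ester, not a ketone. In CH(COOH), the C=O bears an –OH, making it a carboxylic acid rather than a ketone. In CH(COCl), the C=O is bonded to a halogen, which defines an acyl halide, not a ketone.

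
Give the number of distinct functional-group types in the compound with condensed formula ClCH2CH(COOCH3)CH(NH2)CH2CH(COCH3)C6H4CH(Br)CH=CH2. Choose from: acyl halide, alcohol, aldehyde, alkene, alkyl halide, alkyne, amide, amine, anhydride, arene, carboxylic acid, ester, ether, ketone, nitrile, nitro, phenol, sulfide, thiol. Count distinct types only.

6

Taking each segment in turn:
  ClCH2: halogen on an sp³ carbon → alkyl halide.
  CH(COOCH3): pendant –COOCH3: carbonyl C bonded to C and –OCH3 → ester.
  CH(NH2): –NH2 on an sp³ carbon with no adjacent C=O → amine.
  CH(COCH3): pendant –COCH3: carbonyl C bonded to two carbons → ketone.
  C6H4: para-disubstituted benzene ring → arene.
  CH(Br): halogen on an sp³ carbon → alkyl halide.
  CH=CH2: C=C double bond → alkene.
Distinct types present: alkene, alkyl halide, amine, arene, ester, ketone.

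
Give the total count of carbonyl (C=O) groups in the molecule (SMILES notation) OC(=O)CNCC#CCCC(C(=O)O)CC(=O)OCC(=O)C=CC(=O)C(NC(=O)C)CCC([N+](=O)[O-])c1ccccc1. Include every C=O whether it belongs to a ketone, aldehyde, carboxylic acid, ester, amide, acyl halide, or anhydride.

HOOC: carboxylic acid, 1 C=O (running total 1).
CH(COOH): carboxylic acid, 1 C=O (running total 2).
CH2COOCH2: ester, 1 C=O (running total 3).
CO: ketone, 1 C=O (running total 4).
CO: ketone, 1 C=O (running total 5).
CH(NHCOCH3): amide, 1 C=O (running total 6).

6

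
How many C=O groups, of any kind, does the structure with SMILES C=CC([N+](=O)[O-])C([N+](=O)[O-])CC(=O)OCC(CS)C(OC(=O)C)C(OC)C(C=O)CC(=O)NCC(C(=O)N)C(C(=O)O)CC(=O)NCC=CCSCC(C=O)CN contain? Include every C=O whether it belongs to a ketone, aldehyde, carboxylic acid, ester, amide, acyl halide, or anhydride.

8

CH2COOCH2: ester, 1 C=O (running total 1).
CH(OCOCH3): ester, 1 C=O (running total 2).
CH(CHO): aldehyde, 1 C=O (running total 3).
CH2CONHCH2: amide, 1 C=O (running total 4).
CH(CONH2): amide, 1 C=O (running total 5).
CH(COOH): carboxylic acid, 1 C=O (running total 6).
CH2CONHCH2: amide, 1 C=O (running total 7).
CH(CHO): aldehyde, 1 C=O (running total 8).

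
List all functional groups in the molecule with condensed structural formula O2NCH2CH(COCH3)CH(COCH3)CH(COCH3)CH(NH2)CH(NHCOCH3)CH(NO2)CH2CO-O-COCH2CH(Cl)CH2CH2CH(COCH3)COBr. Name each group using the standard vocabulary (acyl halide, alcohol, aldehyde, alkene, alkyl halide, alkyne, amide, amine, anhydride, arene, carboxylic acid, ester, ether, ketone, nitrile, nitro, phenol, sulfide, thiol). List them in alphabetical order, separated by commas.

acyl halide, alkyl halide, amide, amine, anhydride, ketone, nitro

Taking each segment in turn:
  O2NCH2: –NO2 on carbon → nitro group.
  CH(COCH3): pendant –COCH3: carbonyl C bonded to two carbons → ketone.
  CH(COCH3): pendant –COCH3: carbonyl C bonded to two carbons → ketone.
  CH(COCH3): pendant –COCH3: carbonyl C bonded to two carbons → ketone.
  CH(NH2): –NH2 on an sp³ carbon with no adjacent C=O → amine.
  CH(NHCOCH3): pendant –NHC(=O)CH3: N bonded to a carbonyl → amide (not amine).
  CH(NO2): –NO2 on an sp³ carbon → nitro (the N=O is not a carbonyl).
  CH2CO-O-COCH2: two acyl groups sharing one oxygen, –C(=O)–O–C(=O)– → anhydride.
  CH(Cl): halogen on an sp³ carbon → alkyl halide.
  CH(COCH3): pendant –COCH3: carbonyl C bonded to two carbons → ketone.
  COBr: –C(=O)Br: carbonyl C bonded to C and to a halogen → acyl halide (not alkyl halide).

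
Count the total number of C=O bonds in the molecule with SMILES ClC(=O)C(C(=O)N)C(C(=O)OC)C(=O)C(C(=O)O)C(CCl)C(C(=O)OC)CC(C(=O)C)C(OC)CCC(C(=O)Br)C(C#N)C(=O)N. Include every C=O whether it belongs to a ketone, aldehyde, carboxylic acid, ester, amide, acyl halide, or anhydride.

ClCO: acyl halide, 1 C=O (running total 1).
CH(CONH2): amide, 1 C=O (running total 2).
CH(COOCH3): ester, 1 C=O (running total 3).
CO: ketone, 1 C=O (running total 4).
CH(COOH): carboxylic acid, 1 C=O (running total 5).
CH(COOCH3): ester, 1 C=O (running total 6).
CH(COCH3): ketone, 1 C=O (running total 7).
CH(COBr): acyl halide, 1 C=O (running total 8).
CONH2: amide, 1 C=O (running total 9).

9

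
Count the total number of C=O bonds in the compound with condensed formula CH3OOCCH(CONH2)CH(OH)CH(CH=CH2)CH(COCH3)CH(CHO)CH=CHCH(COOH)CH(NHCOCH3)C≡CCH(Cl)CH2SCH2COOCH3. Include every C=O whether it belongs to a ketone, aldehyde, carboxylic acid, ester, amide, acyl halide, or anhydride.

7

CH3OOC: ester, 1 C=O (running total 1).
CH(CONH2): amide, 1 C=O (running total 2).
CH(COCH3): ketone, 1 C=O (running total 3).
CH(CHO): aldehyde, 1 C=O (running total 4).
CH(COOH): carboxylic acid, 1 C=O (running total 5).
CH(NHCOCH3): amide, 1 C=O (running total 6).
COOCH3: ester, 1 C=O (running total 7).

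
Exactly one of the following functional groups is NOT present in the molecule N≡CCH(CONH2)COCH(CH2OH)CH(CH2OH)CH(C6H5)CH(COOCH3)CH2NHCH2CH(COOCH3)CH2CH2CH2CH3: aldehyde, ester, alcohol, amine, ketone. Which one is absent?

ketone: present (CO — –C(=O)– with carbon on both sides → ketone).
alcohol: present (CH(CH2OH) — pendant –CH2OH on an sp³ backbone C → alcohol).
amine: present (CH2NHCH2 — C–N–C with sp³ carbons and no adjacent C=O → amine (secondary)).
ester: present (CH(COOCH3) — pendant –COOCH3: carbonyl C bonded to C and –OCH3 → ester).
aldehyde: absent. In CO, the carbonyl carbon is bonded to two carbons, so it is a ketone, not an aldehyde.

aldehyde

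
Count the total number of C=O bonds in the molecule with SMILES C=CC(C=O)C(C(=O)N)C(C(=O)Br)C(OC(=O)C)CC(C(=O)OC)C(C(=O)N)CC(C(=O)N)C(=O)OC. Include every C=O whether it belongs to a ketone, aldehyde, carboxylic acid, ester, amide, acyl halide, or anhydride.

8

CH(CHO): aldehyde, 1 C=O (running total 1).
CH(CONH2): amide, 1 C=O (running total 2).
CH(COBr): acyl halide, 1 C=O (running total 3).
CH(OCOCH3): ester, 1 C=O (running total 4).
CH(COOCH3): ester, 1 C=O (running total 5).
CH(CONH2): amide, 1 C=O (running total 6).
CH(CONH2): amide, 1 C=O (running total 7).
COOCH3: ester, 1 C=O (running total 8).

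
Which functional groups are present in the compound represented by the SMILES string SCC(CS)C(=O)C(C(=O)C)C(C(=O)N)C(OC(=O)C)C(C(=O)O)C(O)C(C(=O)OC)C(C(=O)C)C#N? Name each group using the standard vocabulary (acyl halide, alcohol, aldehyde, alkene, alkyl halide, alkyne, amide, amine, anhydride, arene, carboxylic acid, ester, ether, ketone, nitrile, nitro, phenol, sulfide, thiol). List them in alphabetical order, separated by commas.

Working along the chain:
  HSCH2: –SH on an sp³ carbon → thiol.
  CH(CH2SH): pendant –CH2SH → thiol.
  CO: –C(=O)– with carbon on both sides → ketone.
  CH(COCH3): pendant –COCH3: carbonyl C bonded to two carbons → ketone.
  CH(CONH2): pendant –CONH2: carbonyl C bonded to C and N → amide.
  CH(OCOCH3): pendant –OC(=O)CH3: an acyloxy group → ester.
  CH(COOH): pendant –COOH: carbonyl C bonded to C and –OH → carboxylic acid.
  CH(OH): –OH on an sp³ carbon → alcohol (secondary).
  CH(COOCH3): pendant –COOCH3: carbonyl C bonded to C and –OCH3 → ester.
  CH(COCH3): pendant –COCH3: carbonyl C bonded to two carbons → ketone.
  CN: –C≡N: carbon triple-bonded to nitrogen → nitrile.

alcohol, amide, carboxylic acid, ester, ketone, nitrile, thiol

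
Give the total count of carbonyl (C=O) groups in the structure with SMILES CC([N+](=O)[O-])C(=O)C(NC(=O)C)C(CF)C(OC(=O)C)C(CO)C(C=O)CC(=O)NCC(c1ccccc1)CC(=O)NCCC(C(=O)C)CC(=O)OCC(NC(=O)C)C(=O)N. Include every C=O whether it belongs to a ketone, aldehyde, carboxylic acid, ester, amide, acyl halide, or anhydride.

10

CO: ketone, 1 C=O (running total 1).
CH(NHCOCH3): amide, 1 C=O (running total 2).
CH(OCOCH3): ester, 1 C=O (running total 3).
CH(CHO): aldehyde, 1 C=O (running total 4).
CH2CONHCH2: amide, 1 C=O (running total 5).
CH2CONHCH2: amide, 1 C=O (running total 6).
CH(COCH3): ketone, 1 C=O (running total 7).
CH2COOCH2: ester, 1 C=O (running total 8).
CH(NHCOCH3): amide, 1 C=O (running total 9).
CONH2: amide, 1 C=O (running total 10).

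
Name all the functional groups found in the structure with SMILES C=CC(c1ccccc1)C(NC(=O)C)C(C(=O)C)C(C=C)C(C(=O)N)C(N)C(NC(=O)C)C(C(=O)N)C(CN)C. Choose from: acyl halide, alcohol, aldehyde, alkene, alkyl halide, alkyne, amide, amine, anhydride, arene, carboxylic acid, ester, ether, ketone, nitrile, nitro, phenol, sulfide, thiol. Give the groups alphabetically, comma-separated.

Taking each segment in turn:
  CH2=CH: C=C double bond → alkene.
  CH(C6H5): pendant –C6H5: benzene ring → arene.
  CH(NHCOCH3): pendant –NHC(=O)CH3: N bonded to a carbonyl → amide (not amine).
  CH(COCH3): pendant –COCH3: carbonyl C bonded to two carbons → ketone.
  CH(CH=CH2): pendant –CH=CH2: C=C double bond → alkene.
  CH(CONH2): pendant –CONH2: carbonyl C bonded to C and N → amide.
  CH(NH2): –NH2 on an sp³ carbon with no adjacent C=O → amine.
  CH(NHCOCH3): pendant –NHC(=O)CH3: N bonded to a carbonyl → amide (not amine).
  CH(CONH2): pendant –CONH2: carbonyl C bonded to C and N → amide.
  CH(CH2NH2): pendant –CH2NH2: N on sp³ C, no adjacent C=O → amine.

alkene, amide, amine, arene, ketone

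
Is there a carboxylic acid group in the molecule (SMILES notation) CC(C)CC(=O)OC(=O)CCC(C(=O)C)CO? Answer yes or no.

no

Working along the chain:
  CH2CO-O-COCH2: two acyl groups sharing one oxygen, –C(=O)–O–C(=O)– → anhydride.
  CH(COCH3): pendant –COCH3: carbonyl C bonded to two carbons → ketone.
  CH2OH: –OH on an sp³ carbon → alcohol.
The groups actually present are: alcohol, anhydride, ketone.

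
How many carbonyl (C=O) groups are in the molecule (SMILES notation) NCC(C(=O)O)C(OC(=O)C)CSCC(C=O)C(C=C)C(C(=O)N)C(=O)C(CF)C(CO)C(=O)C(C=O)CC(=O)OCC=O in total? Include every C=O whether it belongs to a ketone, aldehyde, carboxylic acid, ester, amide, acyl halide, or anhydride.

CH(COOH): carboxylic acid, 1 C=O (running total 1).
CH(OCOCH3): ester, 1 C=O (running total 2).
CH(CHO): aldehyde, 1 C=O (running total 3).
CH(CONH2): amide, 1 C=O (running total 4).
CO: ketone, 1 C=O (running total 5).
CO: ketone, 1 C=O (running total 6).
CH(CHO): aldehyde, 1 C=O (running total 7).
CH2COOCH2: ester, 1 C=O (running total 8).
CHO: aldehyde, 1 C=O (running total 9).

9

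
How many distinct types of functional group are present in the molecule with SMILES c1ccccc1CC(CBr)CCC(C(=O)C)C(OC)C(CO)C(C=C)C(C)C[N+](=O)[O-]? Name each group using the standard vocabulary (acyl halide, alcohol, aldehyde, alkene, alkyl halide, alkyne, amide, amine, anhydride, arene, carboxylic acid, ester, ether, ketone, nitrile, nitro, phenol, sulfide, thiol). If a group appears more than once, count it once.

C6H5– phenyl ring → arene.
pendant –CH2X: halogen on sp³ carbon → alkyl halide.
pendant –COCH3: carbonyl C bonded to two carbons → ketone.
pendant –OCH3: C–O–C with sp³ C, no adjacent C=O → ether.
pendant –CH2OH on an sp³ backbone C → alcohol.
pendant –CH=CH2: C=C double bond → alkene.
–NO2 on carbon → nitro group.
Distinct types present: alcohol, alkene, alkyl halide, arene, ether, ketone, nitro.

7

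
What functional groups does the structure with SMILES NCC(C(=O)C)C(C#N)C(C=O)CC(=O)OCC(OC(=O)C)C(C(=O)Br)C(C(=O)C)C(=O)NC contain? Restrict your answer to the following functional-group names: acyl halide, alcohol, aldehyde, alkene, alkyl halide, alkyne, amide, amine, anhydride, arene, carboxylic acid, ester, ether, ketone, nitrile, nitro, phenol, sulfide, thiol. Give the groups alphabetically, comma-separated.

Reading the structure from left to right:
  H2NCH2: –NH2 on an sp³ carbon with no adjacent C=O → amine.
  CH(COCH3): pendant –COCH3: carbonyl C bonded to two carbons → ketone.
  CH(CN): pendant –C≡N: nitrile.
  CH(CHO): pendant –CHO: carbonyl C bonded to C and H → aldehyde.
  CH2COOCH2: –C(=O)–O–C with C on the carbonyl side → ester.
  CH(OCOCH3): pendant –OC(=O)CH3: an acyloxy group → ester.
  CH(COBr): pendant –C(=O)X: carbonyl C bonded to C and halogen → acyl halide.
  CH(COCH3): pendant –COCH3: carbonyl C bonded to two carbons → ketone.
  CONHCH3: –C(=O)NHCH3: carbonyl C bonded to C and to N → amide (the N is not an amine).

acyl halide, aldehyde, amide, amine, ester, ketone, nitrile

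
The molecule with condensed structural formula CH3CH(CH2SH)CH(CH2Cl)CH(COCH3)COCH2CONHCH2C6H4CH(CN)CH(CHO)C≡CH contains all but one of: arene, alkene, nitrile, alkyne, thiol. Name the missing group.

alkene

alkyne: present (C≡CH — C≡C triple bond → alkyne).
thiol: present (CH(CH2SH) — pendant –CH2SH → thiol).
arene: present (C6H4 — para-disubstituted benzene ring → arene).
nitrile: present (CH(CN) — pendant –C≡N: nitrile).
alkene: absent. In C6H4, the C=C units are part of an aromatic ring, which is an arene, not an isolated alkene.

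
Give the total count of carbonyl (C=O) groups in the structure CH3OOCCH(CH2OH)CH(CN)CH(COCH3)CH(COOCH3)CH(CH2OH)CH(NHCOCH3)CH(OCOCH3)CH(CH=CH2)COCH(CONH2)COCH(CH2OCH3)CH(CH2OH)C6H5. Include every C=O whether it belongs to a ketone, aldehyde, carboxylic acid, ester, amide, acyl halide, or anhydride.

8

CH3OOC: ester, 1 C=O (running total 1).
CH(COCH3): ketone, 1 C=O (running total 2).
CH(COOCH3): ester, 1 C=O (running total 3).
CH(NHCOCH3): amide, 1 C=O (running total 4).
CH(OCOCH3): ester, 1 C=O (running total 5).
CO: ketone, 1 C=O (running total 6).
CH(CONH2): amide, 1 C=O (running total 7).
CO: ketone, 1 C=O (running total 8).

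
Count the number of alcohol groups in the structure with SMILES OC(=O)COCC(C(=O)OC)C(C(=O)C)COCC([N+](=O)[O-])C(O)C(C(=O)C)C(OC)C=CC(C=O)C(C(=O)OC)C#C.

1

–COOH: carbonyl C bonded to –OH and C → carboxylic acid (the –OH is not a separate alcohol).
C–O–C with sp³ carbons on both sides and no adjacent C=O → ether.
pendant –COOCH3: carbonyl C bonded to C and –OCH3 → ester.
pendant –COCH3: carbonyl C bonded to two carbons → ketone.
C–O–C with sp³ carbons on both sides and no adjacent C=O → ether.
–NO2 on an sp³ carbon → nitro (the N=O is not a carbonyl).
–OH on an sp³ carbon → alcohol (secondary).
pendant –COCH3: carbonyl C bonded to two carbons → ketone.
pendant –OCH3: C–O–C with sp³ C, no adjacent C=O → ether.
C=C double bond → alkene.
pendant –CHO: carbonyl C bonded to C and H → aldehyde.
pendant –COOCH3: carbonyl C bonded to C and –OCH3 → ester.
C≡C triple bond → alkyne.
Alcohol appears at: CH(OH) → 1.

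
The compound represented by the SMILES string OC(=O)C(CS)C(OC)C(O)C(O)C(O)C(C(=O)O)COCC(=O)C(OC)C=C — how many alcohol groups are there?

–COOH: carbonyl C bonded to –OH and C → carboxylic acid (the –OH is not a separate alcohol).
pendant –CH2SH → thiol.
pendant –OCH3: C–O–C with sp³ C, no adjacent C=O → ether.
–OH on an sp³ carbon → alcohol (secondary).
–OH on an sp³ carbon → alcohol (secondary).
–OH on an sp³ carbon → alcohol (secondary).
pendant –COOH: carbonyl C bonded to C and –OH → carboxylic acid.
C–O–C with sp³ carbons on both sides and no adjacent C=O → ether.
–C(=O)– with carbon on both sides → ketone.
pendant –OCH3: C–O–C with sp³ C, no adjacent C=O → ether.
C=C double bond → alkene.
Alcohol appears at: CH(OH), CH(OH), CH(OH) → 3.

3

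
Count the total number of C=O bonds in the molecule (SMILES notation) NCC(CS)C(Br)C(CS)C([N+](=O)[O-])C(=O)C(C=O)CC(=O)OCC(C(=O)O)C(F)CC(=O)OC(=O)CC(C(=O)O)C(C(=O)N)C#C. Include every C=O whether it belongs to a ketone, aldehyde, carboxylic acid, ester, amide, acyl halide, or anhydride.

CO: ketone, 1 C=O (running total 1).
CH(CHO): aldehyde, 1 C=O (running total 2).
CH2COOCH2: ester, 1 C=O (running total 3).
CH(COOH): carboxylic acid, 1 C=O (running total 4).
CH2CO-O-COCH2: anhydride, 2 C=O (running total 6).
CH(COOH): carboxylic acid, 1 C=O (running total 7).
CH(CONH2): amide, 1 C=O (running total 8).

8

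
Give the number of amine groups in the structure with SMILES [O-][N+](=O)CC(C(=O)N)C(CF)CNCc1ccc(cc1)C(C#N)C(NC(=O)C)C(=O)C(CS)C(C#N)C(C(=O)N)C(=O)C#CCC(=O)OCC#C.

1

Taking each segment in turn:
  O2NCH2: –NO2 on carbon → nitro group.
  CH(CONH2): pendant –CONH2: carbonyl C bonded to C and N → amide.
  CH(CH2F): pendant –CH2X: halogen on sp³ carbon → alkyl halide.
  CH2NHCH2: C–N–C with sp³ carbons and no adjacent C=O → amine (secondary).
  C6H4: para-disubstituted benzene ring → arene.
  CH(CN): pendant –C≡N: nitrile.
  CH(NHCOCH3): pendant –NHC(=O)CH3: N bonded to a carbonyl → amide (not amine).
  CO: –C(=O)– with carbon on both sides → ketone.
  CH(CH2SH): pendant –CH2SH → thiol.
  CH(CN): pendant –C≡N: nitrile.
  CH(CONH2): pendant –CONH2: carbonyl C bonded to C and N → amide.
  CO: –C(=O)– with carbon on both sides → ketone.
  C≡C: C≡C triple bond → alkyne.
  CH2COOCH2: –C(=O)–O–C with C on the carbonyl side → ester.
  C≡CH: C≡C triple bond → alkyne.
Amine appears at: CH2NHCH2 → 1.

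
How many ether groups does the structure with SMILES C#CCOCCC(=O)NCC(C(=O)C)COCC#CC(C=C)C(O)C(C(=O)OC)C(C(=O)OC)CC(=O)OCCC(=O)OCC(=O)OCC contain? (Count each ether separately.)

2

Reading the structure from left to right:
  HC≡C: C≡C triple bond → alkyne.
  CH2OCH2: C–O–C with sp³ carbons on both sides and no adjacent C=O → ether.
  CH2CONHCH2: –C(=O)–N– linkage → amide (the N is not an amine).
  CH(COCH3): pendant –COCH3: carbonyl C bonded to two carbons → ketone.
  CH2OCH2: C–O–C with sp³ carbons on both sides and no adjacent C=O → ether.
  C≡C: C≡C triple bond → alkyne.
  CH(CH=CH2): pendant –CH=CH2: C=C double bond → alkene.
  CH(OH): –OH on an sp³ carbon → alcohol (secondary).
  CH(COOCH3): pendant –COOCH3: carbonyl C bonded to C and –OCH3 → ester.
  CH(COOCH3): pendant –COOCH3: carbonyl C bonded to C and –OCH3 → ester.
  CH2COOCH2: –C(=O)–O–C with C on the carbonyl side → ester.
  CH2COOCH2: –C(=O)–O–C with C on the carbonyl side → ester.
  COOCH2CH3: –C(=O)OCH2CH3: carbonyl C bonded to C and to –OEt → ester.
Ether appears at: CH2OCH2, CH2OCH2 → 2.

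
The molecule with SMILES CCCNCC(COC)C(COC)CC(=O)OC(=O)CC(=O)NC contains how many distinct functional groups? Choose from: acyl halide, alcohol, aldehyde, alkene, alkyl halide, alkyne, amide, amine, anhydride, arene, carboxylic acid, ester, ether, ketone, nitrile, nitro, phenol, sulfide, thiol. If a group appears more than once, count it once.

Working along the chain:
  CH2NHCH2: C–N–C with sp³ carbons and no adjacent C=O → amine (secondary).
  CH(CH2OCH3): pendant –CH2OCH3: C–O–C linkage → ether.
  CH(CH2OCH3): pendant –CH2OCH3: C–O–C linkage → ether.
  CH2CO-O-COCH2: two acyl groups sharing one oxygen, –C(=O)–O–C(=O)– → anhydride.
  CONHCH3: –C(=O)NHCH3: carbonyl C bonded to C and to N → amide (the N is not an amine).
Distinct types present: amide, amine, anhydride, ether.

4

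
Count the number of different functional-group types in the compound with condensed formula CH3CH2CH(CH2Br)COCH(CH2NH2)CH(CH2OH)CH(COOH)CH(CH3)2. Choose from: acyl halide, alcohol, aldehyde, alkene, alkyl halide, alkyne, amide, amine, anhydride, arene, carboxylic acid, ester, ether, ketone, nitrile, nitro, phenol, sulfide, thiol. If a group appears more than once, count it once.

5

pendant –CH2X: halogen on sp³ carbon → alkyl halide.
–C(=O)– with carbon on both sides → ketone.
pendant –CH2NH2: N on sp³ C, no adjacent C=O → amine.
pendant –CH2OH on an sp³ backbone C → alcohol.
pendant –COOH: carbonyl C bonded to C and –OH → carboxylic acid.
Distinct types present: alcohol, alkyl halide, amine, carboxylic acid, ketone.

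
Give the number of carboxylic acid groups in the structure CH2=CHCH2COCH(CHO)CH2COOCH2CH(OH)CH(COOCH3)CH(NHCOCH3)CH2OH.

Working along the chain:
  CH2=CH: C=C double bond → alkene.
  CO: –C(=O)– with carbon on both sides → ketone.
  CH(CHO): pendant –CHO: carbonyl C bonded to C and H → aldehyde.
  CH2COOCH2: –C(=O)–O–C with C on the carbonyl side → ester.
  CH(OH): –OH on an sp³ carbon → alcohol (secondary).
  CH(COOCH3): pendant –COOCH3: carbonyl C bonded to C and –OCH3 → ester.
  CH(NHCOCH3): pendant –NHC(=O)CH3: N bonded to a carbonyl → amide (not amine).
  CH2OH: –OH on an sp³ carbon → alcohol.
No segment is a carboxylic acid: CH(CHO) is aldehyde, not carboxylic acid; CH2COOCH2 is ester, not carboxylic acid; CH(OH) is alcohol, not carboxylic acid. → 0.

0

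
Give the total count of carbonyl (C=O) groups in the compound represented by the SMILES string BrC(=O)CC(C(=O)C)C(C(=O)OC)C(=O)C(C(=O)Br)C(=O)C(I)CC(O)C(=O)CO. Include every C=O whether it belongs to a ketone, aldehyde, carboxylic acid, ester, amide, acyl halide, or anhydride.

BrCO: acyl halide, 1 C=O (running total 1).
CH(COCH3): ketone, 1 C=O (running total 2).
CH(COOCH3): ester, 1 C=O (running total 3).
CO: ketone, 1 C=O (running total 4).
CH(COBr): acyl halide, 1 C=O (running total 5).
CO: ketone, 1 C=O (running total 6).
CO: ketone, 1 C=O (running total 7).

7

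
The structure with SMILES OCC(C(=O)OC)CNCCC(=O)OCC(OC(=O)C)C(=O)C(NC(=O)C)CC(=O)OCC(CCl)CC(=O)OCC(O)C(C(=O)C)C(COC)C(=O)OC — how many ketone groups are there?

2

Taking each segment in turn:
  HOCH2: HO– on an sp³ carbon → alcohol.
  CH(COOCH3): pendant –COOCH3: carbonyl C bonded to C and –OCH3 → ester.
  CH2NHCH2: C–N–C with sp³ carbons and no adjacent C=O → amine (secondary).
  CH2COOCH2: –C(=O)–O–C with C on the carbonyl side → ester.
  CH(OCOCH3): pendant –OC(=O)CH3: an acyloxy group → ester.
  CO: –C(=O)– with carbon on both sides → ketone.
  CH(NHCOCH3): pendant –NHC(=O)CH3: N bonded to a carbonyl → amide (not amine).
  CH2COOCH2: –C(=O)–O–C with C on the carbonyl side → ester.
  CH(CH2Cl): pendant –CH2X: halogen on sp³ carbon → alkyl halide.
  CH2COOCH2: –C(=O)–O–C with C on the carbonyl side → ester.
  CH(OH): –OH on an sp³ carbon → alcohol (secondary).
  CH(COCH3): pendant –COCH3: carbonyl C bonded to two carbons → ketone.
  CH(CH2OCH3): pendant –CH2OCH3: C–O–C linkage → ether.
  COOCH3: –C(=O)OCH3: carbonyl C bonded to C and to –OCH3 → ester (not ketone + ether).
Ketone appears at: CO, CH(COCH3) → 2.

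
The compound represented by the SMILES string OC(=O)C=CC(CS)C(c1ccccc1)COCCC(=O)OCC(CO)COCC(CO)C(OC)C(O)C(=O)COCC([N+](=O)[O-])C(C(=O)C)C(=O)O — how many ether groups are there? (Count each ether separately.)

4

–COOH: carbonyl C bonded to –OH and C → carboxylic acid (the –OH is not a separate alcohol).
C=C double bond → alkene.
pendant –CH2SH → thiol.
pendant –C6H5: benzene ring → arene.
C–O–C with sp³ carbons on both sides and no adjacent C=O → ether.
–C(=O)–O–C with C on the carbonyl side → ester.
pendant –CH2OH on an sp³ backbone C → alcohol.
C–O–C with sp³ carbons on both sides and no adjacent C=O → ether.
pendant –CH2OH on an sp³ backbone C → alcohol.
pendant –OCH3: C–O–C with sp³ C, no adjacent C=O → ether.
–OH on an sp³ carbon → alcohol (secondary).
–C(=O)– with carbon on both sides → ketone.
C–O–C with sp³ carbons on both sides and no adjacent C=O → ether.
–NO2 on an sp³ carbon → nitro (the N=O is not a carbonyl).
pendant –COCH3: carbonyl C bonded to two carbons → ketone.
–COOH: carbonyl C bonded to –OH and C → carboxylic acid (the –OH is not a separate alcohol).
Ether appears at: CH2OCH2, CH2OCH2, CH(OCH3), CH2OCH2 → 4.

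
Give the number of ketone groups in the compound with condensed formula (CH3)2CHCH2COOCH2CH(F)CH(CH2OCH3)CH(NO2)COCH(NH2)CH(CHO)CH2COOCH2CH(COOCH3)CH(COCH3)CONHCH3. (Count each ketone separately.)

2

–C(=O)–O–C with C on the carbonyl side → ester.
halogen on an sp³ carbon → alkyl halide.
pendant –CH2OCH3: C–O–C linkage → ether.
–NO2 on an sp³ carbon → nitro (the N=O is not a carbonyl).
–C(=O)– with carbon on both sides → ketone.
–NH2 on an sp³ carbon with no adjacent C=O → amine.
pendant –CHO: carbonyl C bonded to C and H → aldehyde.
–C(=O)–O–C with C on the carbonyl side → ester.
pendant –COOCH3: carbonyl C bonded to C and –OCH3 → ester.
pendant –COCH3: carbonyl C bonded to two carbons → ketone.
–C(=O)NHCH3: carbonyl C bonded to C and to N → amide (the N is not an amine).
Ketone appears at: CO, CH(COCH3) → 2.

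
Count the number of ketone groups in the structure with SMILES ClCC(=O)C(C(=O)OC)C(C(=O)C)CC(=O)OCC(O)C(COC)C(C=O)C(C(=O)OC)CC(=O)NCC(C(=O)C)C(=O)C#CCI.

Reading the structure from left to right:
  ClCH2: halogen on an sp³ carbon → alkyl halide.
  CO: –C(=O)– with carbon on both sides → ketone.
  CH(COOCH3): pendant –COOCH3: carbonyl C bonded to C and –OCH3 → ester.
  CH(COCH3): pendant –COCH3: carbonyl C bonded to two carbons → ketone.
  CH2COOCH2: –C(=O)–O–C with C on the carbonyl side → ester.
  CH(OH): –OH on an sp³ carbon → alcohol (secondary).
  CH(CH2OCH3): pendant –CH2OCH3: C–O–C linkage → ether.
  CH(CHO): pendant –CHO: carbonyl C bonded to C and H → aldehyde.
  CH(COOCH3): pendant –COOCH3: carbonyl C bonded to C and –OCH3 → ester.
  CH2CONHCH2: –C(=O)–N– linkage → amide (the N is not an amine).
  CH(COCH3): pendant –COCH3: carbonyl C bonded to two carbons → ketone.
  CO: –C(=O)– with carbon on both sides → ketone.
  C≡C: C≡C triple bond → alkyne.
  CH2I: halogen on an sp³ carbon → alkyl halide.
Ketone appears at: CO, CH(COCH3), CH(COCH3), CO → 4.

4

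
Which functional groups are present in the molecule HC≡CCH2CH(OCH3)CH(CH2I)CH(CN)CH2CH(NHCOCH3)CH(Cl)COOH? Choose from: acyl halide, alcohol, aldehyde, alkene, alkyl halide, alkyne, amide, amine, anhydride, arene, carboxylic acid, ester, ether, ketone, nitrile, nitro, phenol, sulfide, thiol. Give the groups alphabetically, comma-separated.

alkyl halide, alkyne, amide, carboxylic acid, ether, nitrile

Reading the structure from left to right:
  HC≡C: C≡C triple bond → alkyne.
  CH(OCH3): pendant –OCH3: C–O–C with sp³ C, no adjacent C=O → ether.
  CH(CH2I): pendant –CH2X: halogen on sp³ carbon → alkyl halide.
  CH(CN): pendant –C≡N: nitrile.
  CH(NHCOCH3): pendant –NHC(=O)CH3: N bonded to a carbonyl → amide (not amine).
  CH(Cl): halogen on an sp³ carbon → alkyl halide.
  COOH: –COOH: carbonyl C bonded to –OH and C → carboxylic acid (the –OH is not a separate alcohol).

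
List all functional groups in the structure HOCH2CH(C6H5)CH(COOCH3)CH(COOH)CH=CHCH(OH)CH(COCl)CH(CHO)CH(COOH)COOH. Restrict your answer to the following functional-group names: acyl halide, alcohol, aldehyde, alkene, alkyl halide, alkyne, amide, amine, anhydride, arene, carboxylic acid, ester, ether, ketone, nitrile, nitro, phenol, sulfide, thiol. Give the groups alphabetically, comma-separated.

acyl halide, alcohol, aldehyde, alkene, arene, carboxylic acid, ester

HO– on an sp³ carbon → alcohol.
pendant –C6H5: benzene ring → arene.
pendant –COOCH3: carbonyl C bonded to C and –OCH3 → ester.
pendant –COOH: carbonyl C bonded to C and –OH → carboxylic acid.
C=C double bond → alkene.
–OH on an sp³ carbon → alcohol (secondary).
pendant –C(=O)X: carbonyl C bonded to C and halogen → acyl halide.
pendant –CHO: carbonyl C bonded to C and H → aldehyde.
pendant –COOH: carbonyl C bonded to C and –OH → carboxylic acid.
–COOH: carbonyl C bonded to –OH and C → carboxylic acid (the –OH is not a separate alcohol).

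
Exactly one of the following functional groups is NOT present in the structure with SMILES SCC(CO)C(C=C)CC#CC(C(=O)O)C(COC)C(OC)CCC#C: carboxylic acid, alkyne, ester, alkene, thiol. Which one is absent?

alkene: present (CH(CH=CH2) — pendant –CH=CH2: C=C double bond → alkene).
carboxylic acid: present (CH(COOH) — pendant –COOH: carbonyl C bonded to C and –OH → carboxylic acid).
alkyne: present (C≡C — C≡C triple bond → alkyne).
thiol: present (HSCH2 — –SH on an sp³ carbon → thiol).
ester: no segment matches this pattern.

ester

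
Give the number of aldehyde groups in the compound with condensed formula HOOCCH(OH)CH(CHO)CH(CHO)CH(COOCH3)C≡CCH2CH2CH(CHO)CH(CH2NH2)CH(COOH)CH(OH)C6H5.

Taking each segment in turn:
  HOOC: –COOH: carbonyl C bonded to –OH and C → carboxylic acid (the –OH is not a separate alcohol).
  CH(OH): –OH on an sp³ carbon → alcohol (secondary).
  CH(CHO): pendant –CHO: carbonyl C bonded to C and H → aldehyde.
  CH(CHO): pendant –CHO: carbonyl C bonded to C and H → aldehyde.
  CH(COOCH3): pendant –COOCH3: carbonyl C bonded to C and –OCH3 → ester.
  C≡C: C≡C triple bond → alkyne.
  CH(CHO): pendant –CHO: carbonyl C bonded to C and H → aldehyde.
  CH(CH2NH2): pendant –CH2NH2: N on sp³ C, no adjacent C=O → amine.
  CH(COOH): pendant –COOH: carbonyl C bonded to C and –OH → carboxylic acid.
  CH(OH): –OH on an sp³ carbon → alcohol (secondary).
  C6H5: –C6H5 phenyl ring → arene.
Aldehyde appears at: CH(CHO), CH(CHO), CH(CHO) → 3.

3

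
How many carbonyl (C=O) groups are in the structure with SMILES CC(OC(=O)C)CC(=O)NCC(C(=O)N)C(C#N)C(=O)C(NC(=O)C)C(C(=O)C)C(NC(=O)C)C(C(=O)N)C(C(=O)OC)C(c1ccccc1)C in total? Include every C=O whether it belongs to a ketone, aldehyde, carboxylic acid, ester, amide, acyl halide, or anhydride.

9

CH(OCOCH3): ester, 1 C=O (running total 1).
CH2CONHCH2: amide, 1 C=O (running total 2).
CH(CONH2): amide, 1 C=O (running total 3).
CO: ketone, 1 C=O (running total 4).
CH(NHCOCH3): amide, 1 C=O (running total 5).
CH(COCH3): ketone, 1 C=O (running total 6).
CH(NHCOCH3): amide, 1 C=O (running total 7).
CH(CONH2): amide, 1 C=O (running total 8).
CH(COOCH3): ester, 1 C=O (running total 9).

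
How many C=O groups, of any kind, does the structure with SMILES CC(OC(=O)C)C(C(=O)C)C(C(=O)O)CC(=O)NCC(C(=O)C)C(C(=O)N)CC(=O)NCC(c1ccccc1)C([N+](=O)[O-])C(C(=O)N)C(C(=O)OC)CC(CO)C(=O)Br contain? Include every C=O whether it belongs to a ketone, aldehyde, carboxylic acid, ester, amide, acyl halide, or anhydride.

10

CH(OCOCH3): ester, 1 C=O (running total 1).
CH(COCH3): ketone, 1 C=O (running total 2).
CH(COOH): carboxylic acid, 1 C=O (running total 3).
CH2CONHCH2: amide, 1 C=O (running total 4).
CH(COCH3): ketone, 1 C=O (running total 5).
CH(CONH2): amide, 1 C=O (running total 6).
CH2CONHCH2: amide, 1 C=O (running total 7).
CH(CONH2): amide, 1 C=O (running total 8).
CH(COOCH3): ester, 1 C=O (running total 9).
COBr: acyl halide, 1 C=O (running total 10).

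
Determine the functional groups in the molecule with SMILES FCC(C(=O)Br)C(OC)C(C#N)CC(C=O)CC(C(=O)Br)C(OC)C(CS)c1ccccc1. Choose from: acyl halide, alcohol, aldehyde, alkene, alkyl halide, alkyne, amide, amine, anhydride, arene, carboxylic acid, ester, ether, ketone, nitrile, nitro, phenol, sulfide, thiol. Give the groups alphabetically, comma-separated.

acyl halide, aldehyde, alkyl halide, arene, ether, nitrile, thiol

Reading the structure from left to right:
  FCH2: halogen on an sp³ carbon → alkyl halide.
  CH(COBr): pendant –C(=O)X: carbonyl C bonded to C and halogen → acyl halide.
  CH(OCH3): pendant –OCH3: C–O–C with sp³ C, no adjacent C=O → ether.
  CH(CN): pendant –C≡N: nitrile.
  CH(CHO): pendant –CHO: carbonyl C bonded to C and H → aldehyde.
  CH(COBr): pendant –C(=O)X: carbonyl C bonded to C and halogen → acyl halide.
  CH(OCH3): pendant –OCH3: C–O–C with sp³ C, no adjacent C=O → ether.
  CH(CH2SH): pendant –CH2SH → thiol.
  C6H5: –C6H5 phenyl ring → arene.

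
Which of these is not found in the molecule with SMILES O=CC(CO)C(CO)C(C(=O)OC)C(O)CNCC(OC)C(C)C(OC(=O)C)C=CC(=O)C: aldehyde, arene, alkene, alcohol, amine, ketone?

arene

alkene: present (CH=CH — C=C double bond → alkene).
alcohol: present (CH(CH2OH) — pendant –CH2OH on an sp³ backbone C → alcohol).
ketone: present (CO — –C(=O)– with carbon on both sides → ketone).
aldehyde: present (OHC — terminal –CHO: carbonyl C bonded to H and C → aldehyde).
amine: present (CH2NHCH2 — C–N–C with sp³ carbons and no adjacent C=O → amine (secondary)).
arene: no segment matches this pattern.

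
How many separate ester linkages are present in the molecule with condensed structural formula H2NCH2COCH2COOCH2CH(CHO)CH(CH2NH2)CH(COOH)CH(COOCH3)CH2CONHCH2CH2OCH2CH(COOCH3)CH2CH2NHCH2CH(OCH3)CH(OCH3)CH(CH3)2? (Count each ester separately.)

Reading the structure from left to right:
  H2NCH2: –NH2 on an sp³ carbon with no adjacent C=O → amine.
  CO: –C(=O)– with carbon on both sides → ketone.
  CH2COOCH2: –C(=O)–O–C with C on the carbonyl side → ester.
  CH(CHO): pendant –CHO: carbonyl C bonded to C and H → aldehyde.
  CH(CH2NH2): pendant –CH2NH2: N on sp³ C, no adjacent C=O → amine.
  CH(COOH): pendant –COOH: carbonyl C bonded to C and –OH → carboxylic acid.
  CH(COOCH3): pendant –COOCH3: carbonyl C bonded to C and –OCH3 → ester.
  CH2CONHCH2: –C(=O)–N– linkage → amide (the N is not an amine).
  CH2OCH2: C–O–C with sp³ carbons on both sides and no adjacent C=O → ether.
  CH(COOCH3): pendant –COOCH3: carbonyl C bonded to C and –OCH3 → ester.
  CH2NHCH2: C–N–C with sp³ carbons and no adjacent C=O → amine (secondary).
  CH(OCH3): pendant –OCH3: C–O–C with sp³ C, no adjacent C=O → ether.
  CH(OCH3): pendant –OCH3: C–O–C with sp³ C, no adjacent C=O → ether.
Ester appears at: CH2COOCH2, CH(COOCH3), CH(COOCH3) → 3.

3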